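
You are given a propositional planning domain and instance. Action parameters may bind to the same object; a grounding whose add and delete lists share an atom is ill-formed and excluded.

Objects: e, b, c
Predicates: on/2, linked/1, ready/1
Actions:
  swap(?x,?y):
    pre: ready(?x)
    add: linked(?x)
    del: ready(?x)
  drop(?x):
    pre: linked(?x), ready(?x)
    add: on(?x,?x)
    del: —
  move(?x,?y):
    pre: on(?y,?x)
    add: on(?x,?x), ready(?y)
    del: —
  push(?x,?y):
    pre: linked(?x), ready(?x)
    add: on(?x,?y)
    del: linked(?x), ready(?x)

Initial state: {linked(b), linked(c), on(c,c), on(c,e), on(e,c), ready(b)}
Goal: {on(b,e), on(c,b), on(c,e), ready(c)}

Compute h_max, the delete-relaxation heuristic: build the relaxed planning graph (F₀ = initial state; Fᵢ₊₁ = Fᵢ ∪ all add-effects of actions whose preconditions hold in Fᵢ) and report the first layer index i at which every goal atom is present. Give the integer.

F0 = init (6 atoms)
F1 = F0 ∪ {on(b,b), on(b,c), on(b,e), on(e,e), ready(c), ready(e)}  (12 atoms)
F2 = F1 ∪ {linked(e), on(c,b)}  (14 atoms)
goal ⊆ F2  ⇒  h_max = 2

2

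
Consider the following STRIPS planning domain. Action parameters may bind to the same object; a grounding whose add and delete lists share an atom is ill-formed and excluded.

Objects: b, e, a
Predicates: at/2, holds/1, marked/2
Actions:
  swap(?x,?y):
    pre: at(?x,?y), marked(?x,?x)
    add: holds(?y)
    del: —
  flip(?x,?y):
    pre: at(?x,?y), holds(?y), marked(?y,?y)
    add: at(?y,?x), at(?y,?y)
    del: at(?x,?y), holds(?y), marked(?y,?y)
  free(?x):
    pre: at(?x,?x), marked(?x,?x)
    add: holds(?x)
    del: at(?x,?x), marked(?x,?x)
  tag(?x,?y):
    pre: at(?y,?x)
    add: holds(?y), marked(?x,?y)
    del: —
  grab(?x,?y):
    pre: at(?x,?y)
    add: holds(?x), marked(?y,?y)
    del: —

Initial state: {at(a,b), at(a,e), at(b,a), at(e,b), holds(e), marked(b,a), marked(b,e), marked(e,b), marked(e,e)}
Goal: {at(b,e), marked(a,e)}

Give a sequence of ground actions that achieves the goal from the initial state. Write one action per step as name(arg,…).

swap(e,b); flip(a,e); tag(a,e); grab(e,b); flip(e,b)

1. swap(e,b)  →  {at(a,b), at(a,e), at(b,a), at(e,b), holds(b), holds(e), marked(b,a), marked(b,e), marked(e,b), marked(e,e)}
2. flip(a,e)  →  {at(a,b), at(b,a), at(e,a), at(e,b), at(e,e), holds(b), marked(b,a), marked(b,e), marked(e,b)}
3. tag(a,e)  →  {at(a,b), at(b,a), at(e,a), at(e,b), at(e,e), holds(b), holds(e), marked(a,e), marked(b,a), marked(b,e), marked(e,b)}
4. grab(e,b)  →  {at(a,b), at(b,a), at(e,a), at(e,b), at(e,e), holds(b), holds(e), marked(a,e), marked(b,a), marked(b,b), marked(b,e), marked(e,b)}
5. flip(e,b)  →  {at(a,b), at(b,a), at(b,b), at(b,e), at(e,a), at(e,e), holds(e), marked(a,e), marked(b,a), marked(b,e), marked(e,b)}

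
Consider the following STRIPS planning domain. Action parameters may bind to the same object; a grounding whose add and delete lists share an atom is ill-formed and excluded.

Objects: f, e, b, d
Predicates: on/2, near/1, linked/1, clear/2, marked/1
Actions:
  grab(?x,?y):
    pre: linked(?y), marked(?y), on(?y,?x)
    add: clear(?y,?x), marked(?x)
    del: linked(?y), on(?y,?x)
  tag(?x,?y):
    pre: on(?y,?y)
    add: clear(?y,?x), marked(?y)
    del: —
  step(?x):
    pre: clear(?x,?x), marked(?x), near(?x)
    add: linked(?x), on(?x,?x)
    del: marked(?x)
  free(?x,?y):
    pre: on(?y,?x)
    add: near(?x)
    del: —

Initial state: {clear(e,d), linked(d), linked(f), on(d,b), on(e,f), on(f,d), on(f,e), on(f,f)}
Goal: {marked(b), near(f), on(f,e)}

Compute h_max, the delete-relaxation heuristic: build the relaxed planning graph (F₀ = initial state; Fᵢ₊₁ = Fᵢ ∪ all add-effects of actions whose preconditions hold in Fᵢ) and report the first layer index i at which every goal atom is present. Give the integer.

F0 = init (8 atoms)
F1 = F0 ∪ {clear(f,b), clear(f,d), clear(f,e), clear(f,f), marked(f), near(b), near(d), near(e), near(f)}  (17 atoms)
F2 = F1 ∪ {marked(d), marked(e)}  (19 atoms)
F3 = F2 ∪ {clear(d,b), marked(b)}  (21 atoms)
goal ⊆ F3  ⇒  h_max = 3

3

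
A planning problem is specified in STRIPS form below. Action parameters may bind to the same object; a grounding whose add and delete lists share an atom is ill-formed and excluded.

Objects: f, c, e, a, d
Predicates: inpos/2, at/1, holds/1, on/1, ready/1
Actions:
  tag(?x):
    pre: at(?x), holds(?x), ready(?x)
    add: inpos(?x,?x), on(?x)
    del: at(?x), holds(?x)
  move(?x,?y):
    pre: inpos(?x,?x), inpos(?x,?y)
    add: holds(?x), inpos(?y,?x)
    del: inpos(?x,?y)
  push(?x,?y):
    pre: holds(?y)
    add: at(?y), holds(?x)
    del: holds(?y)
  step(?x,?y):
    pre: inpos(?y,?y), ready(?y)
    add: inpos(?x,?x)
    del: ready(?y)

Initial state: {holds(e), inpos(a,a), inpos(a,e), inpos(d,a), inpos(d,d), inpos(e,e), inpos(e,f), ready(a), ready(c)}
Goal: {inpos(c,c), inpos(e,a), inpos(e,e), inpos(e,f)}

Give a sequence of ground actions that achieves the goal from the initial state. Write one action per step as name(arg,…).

move(a,e); step(c,a)

1. move(a,e)  →  {holds(a), holds(e), inpos(a,a), inpos(d,a), inpos(d,d), inpos(e,a), inpos(e,e), inpos(e,f), ready(a), ready(c)}
2. step(c,a)  →  {holds(a), holds(e), inpos(a,a), inpos(c,c), inpos(d,a), inpos(d,d), inpos(e,a), inpos(e,e), inpos(e,f), ready(c)}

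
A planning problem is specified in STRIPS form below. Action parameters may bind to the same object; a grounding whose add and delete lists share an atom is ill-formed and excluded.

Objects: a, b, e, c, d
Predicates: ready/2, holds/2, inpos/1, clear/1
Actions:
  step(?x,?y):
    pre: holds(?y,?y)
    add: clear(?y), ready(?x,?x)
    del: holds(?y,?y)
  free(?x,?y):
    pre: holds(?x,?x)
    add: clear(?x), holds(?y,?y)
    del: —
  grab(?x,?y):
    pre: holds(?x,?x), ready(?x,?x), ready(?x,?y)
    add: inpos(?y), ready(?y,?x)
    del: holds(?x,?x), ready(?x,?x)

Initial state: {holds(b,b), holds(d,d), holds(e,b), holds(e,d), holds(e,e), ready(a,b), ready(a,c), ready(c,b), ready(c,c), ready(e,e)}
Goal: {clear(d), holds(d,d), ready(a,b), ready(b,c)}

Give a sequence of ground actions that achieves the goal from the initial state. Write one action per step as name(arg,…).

free(d,c); grab(c,b)

1. free(d,c)  →  {clear(d), holds(b,b), holds(c,c), holds(d,d), holds(e,b), holds(e,d), holds(e,e), ready(a,b), ready(a,c), ready(c,b), ready(c,c), ready(e,e)}
2. grab(c,b)  →  {clear(d), holds(b,b), holds(d,d), holds(e,b), holds(e,d), holds(e,e), inpos(b), ready(a,b), ready(a,c), ready(b,c), ready(c,b), ready(e,e)}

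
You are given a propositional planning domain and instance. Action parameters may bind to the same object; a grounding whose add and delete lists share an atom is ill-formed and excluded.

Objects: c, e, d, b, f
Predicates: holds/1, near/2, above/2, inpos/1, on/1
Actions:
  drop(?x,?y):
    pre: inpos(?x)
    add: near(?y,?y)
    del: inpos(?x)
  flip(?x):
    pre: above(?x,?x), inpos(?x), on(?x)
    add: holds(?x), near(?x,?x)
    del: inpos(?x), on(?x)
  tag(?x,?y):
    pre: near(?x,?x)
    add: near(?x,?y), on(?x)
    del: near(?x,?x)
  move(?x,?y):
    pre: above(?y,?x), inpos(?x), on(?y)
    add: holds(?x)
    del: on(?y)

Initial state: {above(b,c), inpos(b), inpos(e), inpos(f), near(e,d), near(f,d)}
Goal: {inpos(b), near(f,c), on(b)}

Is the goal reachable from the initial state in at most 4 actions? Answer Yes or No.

1. drop(e,b)  →  {above(b,c), inpos(b), inpos(f), near(b,b), near(e,d), near(f,d)}
2. drop(f,f)  →  {above(b,c), inpos(b), near(b,b), near(e,d), near(f,d), near(f,f)}
3. tag(b,c)  →  {above(b,c), inpos(b), near(b,c), near(e,d), near(f,d), near(f,f), on(b)}
4. tag(f,c)  →  {above(b,c), inpos(b), near(b,c), near(e,d), near(f,c), near(f,d), on(b), on(f)}
optimal plan length = 4; 4 ≤ 4

Yes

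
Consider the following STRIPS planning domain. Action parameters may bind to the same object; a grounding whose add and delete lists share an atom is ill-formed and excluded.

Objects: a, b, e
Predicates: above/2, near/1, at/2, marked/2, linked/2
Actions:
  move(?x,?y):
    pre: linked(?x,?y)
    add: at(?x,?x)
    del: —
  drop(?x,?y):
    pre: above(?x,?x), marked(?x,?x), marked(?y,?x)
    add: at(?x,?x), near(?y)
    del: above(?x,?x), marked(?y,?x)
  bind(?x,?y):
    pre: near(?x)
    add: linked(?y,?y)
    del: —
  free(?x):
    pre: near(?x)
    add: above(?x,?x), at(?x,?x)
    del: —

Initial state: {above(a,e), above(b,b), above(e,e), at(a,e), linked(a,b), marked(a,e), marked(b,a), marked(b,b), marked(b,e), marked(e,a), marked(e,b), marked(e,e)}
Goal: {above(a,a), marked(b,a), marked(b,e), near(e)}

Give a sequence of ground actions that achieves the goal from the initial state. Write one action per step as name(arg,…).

drop(b,e); drop(e,a); free(a)

1. drop(b,e)  →  {above(a,e), above(e,e), at(a,e), at(b,b), linked(a,b), marked(a,e), marked(b,a), marked(b,b), marked(b,e), marked(e,a), marked(e,e), near(e)}
2. drop(e,a)  →  {above(a,e), at(a,e), at(b,b), at(e,e), linked(a,b), marked(b,a), marked(b,b), marked(b,e), marked(e,a), marked(e,e), near(a), near(e)}
3. free(a)  →  {above(a,a), above(a,e), at(a,a), at(a,e), at(b,b), at(e,e), linked(a,b), marked(b,a), marked(b,b), marked(b,e), marked(e,a), marked(e,e), near(a), near(e)}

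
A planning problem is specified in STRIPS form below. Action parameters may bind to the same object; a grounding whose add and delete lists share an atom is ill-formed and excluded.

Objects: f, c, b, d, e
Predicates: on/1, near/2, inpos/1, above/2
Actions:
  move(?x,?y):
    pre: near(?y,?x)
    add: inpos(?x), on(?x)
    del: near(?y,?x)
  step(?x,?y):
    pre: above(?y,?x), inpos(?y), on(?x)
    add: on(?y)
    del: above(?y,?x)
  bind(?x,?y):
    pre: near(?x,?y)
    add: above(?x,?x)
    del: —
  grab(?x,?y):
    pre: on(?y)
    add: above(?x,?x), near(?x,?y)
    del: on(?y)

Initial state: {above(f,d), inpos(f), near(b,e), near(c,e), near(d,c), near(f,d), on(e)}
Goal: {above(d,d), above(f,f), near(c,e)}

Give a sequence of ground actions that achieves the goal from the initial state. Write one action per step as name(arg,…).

1. bind(f,d)  →  {above(f,d), above(f,f), inpos(f), near(b,e), near(c,e), near(d,c), near(f,d), on(e)}
2. bind(d,c)  →  {above(d,d), above(f,d), above(f,f), inpos(f), near(b,e), near(c,e), near(d,c), near(f,d), on(e)}

bind(f,d); bind(d,c)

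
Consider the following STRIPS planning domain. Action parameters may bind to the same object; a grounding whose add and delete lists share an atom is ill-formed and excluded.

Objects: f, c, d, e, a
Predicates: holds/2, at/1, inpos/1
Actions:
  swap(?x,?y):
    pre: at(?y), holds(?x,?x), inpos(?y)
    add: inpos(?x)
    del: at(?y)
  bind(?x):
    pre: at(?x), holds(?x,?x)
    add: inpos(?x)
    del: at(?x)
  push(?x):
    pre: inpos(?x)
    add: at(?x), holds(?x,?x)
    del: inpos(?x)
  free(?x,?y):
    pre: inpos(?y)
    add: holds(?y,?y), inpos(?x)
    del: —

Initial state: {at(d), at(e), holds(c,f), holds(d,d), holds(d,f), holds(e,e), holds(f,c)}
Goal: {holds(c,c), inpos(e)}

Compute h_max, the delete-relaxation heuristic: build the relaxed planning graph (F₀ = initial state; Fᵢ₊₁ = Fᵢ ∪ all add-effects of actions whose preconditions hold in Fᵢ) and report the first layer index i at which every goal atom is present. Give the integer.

3

F0 = init (7 atoms)
F1 = F0 ∪ {inpos(d), inpos(e)}  (9 atoms)
F2 = F1 ∪ {inpos(a), inpos(c), inpos(f)}  (12 atoms)
F3 = F2 ∪ {at(a), at(c), at(f), holds(a,a), holds(c,c), holds(f,f)}  (18 atoms)
goal ⊆ F3  ⇒  h_max = 3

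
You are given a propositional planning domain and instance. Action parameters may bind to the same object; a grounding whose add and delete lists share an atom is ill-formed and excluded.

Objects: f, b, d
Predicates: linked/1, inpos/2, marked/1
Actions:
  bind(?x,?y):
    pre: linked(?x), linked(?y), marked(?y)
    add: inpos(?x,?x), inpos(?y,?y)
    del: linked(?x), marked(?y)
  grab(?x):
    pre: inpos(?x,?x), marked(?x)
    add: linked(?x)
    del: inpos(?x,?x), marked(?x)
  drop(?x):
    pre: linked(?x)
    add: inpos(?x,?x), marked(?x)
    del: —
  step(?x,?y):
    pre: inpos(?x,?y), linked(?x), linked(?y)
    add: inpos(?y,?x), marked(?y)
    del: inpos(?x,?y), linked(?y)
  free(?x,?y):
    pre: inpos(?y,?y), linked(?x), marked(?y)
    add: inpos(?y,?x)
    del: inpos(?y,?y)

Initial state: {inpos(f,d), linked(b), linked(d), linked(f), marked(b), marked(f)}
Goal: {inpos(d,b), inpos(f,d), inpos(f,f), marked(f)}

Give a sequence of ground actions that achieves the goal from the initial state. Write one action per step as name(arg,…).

bind(f,b); drop(d); free(b,d)

1. bind(f,b)  →  {inpos(b,b), inpos(f,d), inpos(f,f), linked(b), linked(d), marked(f)}
2. drop(d)  →  {inpos(b,b), inpos(d,d), inpos(f,d), inpos(f,f), linked(b), linked(d), marked(d), marked(f)}
3. free(b,d)  →  {inpos(b,b), inpos(d,b), inpos(f,d), inpos(f,f), linked(b), linked(d), marked(d), marked(f)}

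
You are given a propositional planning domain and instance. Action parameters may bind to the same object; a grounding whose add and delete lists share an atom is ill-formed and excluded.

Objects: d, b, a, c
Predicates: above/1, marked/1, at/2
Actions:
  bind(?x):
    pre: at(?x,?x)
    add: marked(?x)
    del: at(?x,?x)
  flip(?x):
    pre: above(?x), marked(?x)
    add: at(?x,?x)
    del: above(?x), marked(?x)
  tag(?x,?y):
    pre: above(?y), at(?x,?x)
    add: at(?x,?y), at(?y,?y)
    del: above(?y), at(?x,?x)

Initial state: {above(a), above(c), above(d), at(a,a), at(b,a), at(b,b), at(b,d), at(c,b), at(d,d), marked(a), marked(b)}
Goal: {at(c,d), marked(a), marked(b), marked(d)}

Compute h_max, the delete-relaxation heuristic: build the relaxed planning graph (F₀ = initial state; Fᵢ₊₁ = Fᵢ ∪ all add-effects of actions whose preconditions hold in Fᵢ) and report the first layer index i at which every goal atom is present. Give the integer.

F0 = init (11 atoms)
F1 = F0 ∪ {at(a,c), at(a,d), at(b,c), at(c,c), at(d,a), at(d,c), marked(d)}  (18 atoms)
F2 = F1 ∪ {at(c,a), at(c,d), marked(c)}  (21 atoms)
goal ⊆ F2  ⇒  h_max = 2

2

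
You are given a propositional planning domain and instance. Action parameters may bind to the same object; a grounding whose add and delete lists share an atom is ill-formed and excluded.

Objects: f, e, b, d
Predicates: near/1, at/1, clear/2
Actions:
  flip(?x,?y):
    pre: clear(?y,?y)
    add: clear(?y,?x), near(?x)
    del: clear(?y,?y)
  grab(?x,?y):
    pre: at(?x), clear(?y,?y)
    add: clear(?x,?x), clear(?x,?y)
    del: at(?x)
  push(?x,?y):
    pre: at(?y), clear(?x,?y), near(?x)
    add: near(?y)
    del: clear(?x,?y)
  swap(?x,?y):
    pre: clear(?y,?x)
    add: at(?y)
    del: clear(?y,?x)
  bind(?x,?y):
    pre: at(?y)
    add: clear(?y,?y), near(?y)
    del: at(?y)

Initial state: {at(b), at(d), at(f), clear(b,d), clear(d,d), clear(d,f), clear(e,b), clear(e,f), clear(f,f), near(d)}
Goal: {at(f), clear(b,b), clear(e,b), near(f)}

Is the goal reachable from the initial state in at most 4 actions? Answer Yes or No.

1. flip(f,d)  →  {at(b), at(d), at(f), clear(b,d), clear(d,f), clear(e,b), clear(e,f), clear(f,f), near(d), near(f)}
2. grab(b,f)  →  {at(d), at(f), clear(b,b), clear(b,d), clear(b,f), clear(d,f), clear(e,b), clear(e,f), clear(f,f), near(d), near(f)}
optimal plan length = 2; 2 ≤ 4

Yes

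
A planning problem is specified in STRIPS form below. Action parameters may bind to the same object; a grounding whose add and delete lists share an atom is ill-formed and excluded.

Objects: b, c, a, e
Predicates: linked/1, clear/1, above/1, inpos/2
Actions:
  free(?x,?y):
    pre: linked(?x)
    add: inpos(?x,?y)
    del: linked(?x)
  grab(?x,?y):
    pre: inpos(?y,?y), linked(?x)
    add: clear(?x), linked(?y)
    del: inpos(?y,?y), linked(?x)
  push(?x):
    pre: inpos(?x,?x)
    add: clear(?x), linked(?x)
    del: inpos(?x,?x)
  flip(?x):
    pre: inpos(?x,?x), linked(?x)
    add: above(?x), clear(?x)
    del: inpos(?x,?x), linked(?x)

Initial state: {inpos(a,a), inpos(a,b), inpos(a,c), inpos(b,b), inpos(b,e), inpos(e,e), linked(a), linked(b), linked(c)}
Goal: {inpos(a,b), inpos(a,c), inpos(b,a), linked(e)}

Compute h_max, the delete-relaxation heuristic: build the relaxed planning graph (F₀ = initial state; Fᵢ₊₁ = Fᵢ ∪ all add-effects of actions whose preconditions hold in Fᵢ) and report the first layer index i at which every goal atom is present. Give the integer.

F0 = init (9 atoms)
F1 = F0 ∪ {above(a), above(b), clear(a), clear(b), clear(c), clear(e), inpos(a,e), inpos(b,a), inpos(b,c), inpos(c,a), inpos(c,b), inpos(c,c), inpos(c,e), linked(e)}  (23 atoms)
goal ⊆ F1  ⇒  h_max = 1

1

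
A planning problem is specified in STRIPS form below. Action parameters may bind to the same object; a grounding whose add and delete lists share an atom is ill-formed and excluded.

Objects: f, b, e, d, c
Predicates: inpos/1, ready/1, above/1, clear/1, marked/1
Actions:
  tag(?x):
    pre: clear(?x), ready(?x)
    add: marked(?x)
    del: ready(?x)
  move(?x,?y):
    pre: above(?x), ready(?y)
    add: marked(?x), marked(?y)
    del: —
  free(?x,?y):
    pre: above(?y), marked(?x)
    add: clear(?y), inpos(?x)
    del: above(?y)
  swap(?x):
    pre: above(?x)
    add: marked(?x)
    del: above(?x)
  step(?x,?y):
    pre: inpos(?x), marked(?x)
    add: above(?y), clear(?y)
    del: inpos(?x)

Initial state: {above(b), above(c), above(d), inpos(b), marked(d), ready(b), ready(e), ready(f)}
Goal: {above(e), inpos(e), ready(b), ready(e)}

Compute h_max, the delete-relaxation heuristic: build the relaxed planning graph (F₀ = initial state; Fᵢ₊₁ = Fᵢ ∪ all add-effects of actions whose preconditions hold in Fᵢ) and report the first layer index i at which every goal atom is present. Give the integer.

F0 = init (8 atoms)
F1 = F0 ∪ {clear(b), clear(c), clear(d), inpos(d), marked(b), marked(c), marked(e), marked(f)}  (16 atoms)
F2 = F1 ∪ {above(e), above(f), clear(e), clear(f), inpos(c), inpos(e), inpos(f)}  (23 atoms)
goal ⊆ F2  ⇒  h_max = 2

2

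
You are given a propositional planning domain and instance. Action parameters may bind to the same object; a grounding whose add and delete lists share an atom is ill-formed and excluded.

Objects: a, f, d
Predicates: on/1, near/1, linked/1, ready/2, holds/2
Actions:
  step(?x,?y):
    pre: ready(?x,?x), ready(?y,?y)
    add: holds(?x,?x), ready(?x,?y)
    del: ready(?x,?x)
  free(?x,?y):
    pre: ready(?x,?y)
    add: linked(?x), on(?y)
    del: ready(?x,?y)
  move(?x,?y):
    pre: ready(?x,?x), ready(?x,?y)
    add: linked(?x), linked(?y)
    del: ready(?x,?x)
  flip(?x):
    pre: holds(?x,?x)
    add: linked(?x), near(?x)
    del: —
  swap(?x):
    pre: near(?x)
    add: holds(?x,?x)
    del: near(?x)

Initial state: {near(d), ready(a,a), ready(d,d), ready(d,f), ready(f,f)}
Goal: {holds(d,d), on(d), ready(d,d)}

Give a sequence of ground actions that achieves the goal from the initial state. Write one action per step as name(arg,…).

step(a,d); free(a,d); swap(d)

1. step(a,d)  →  {holds(a,a), near(d), ready(a,d), ready(d,d), ready(d,f), ready(f,f)}
2. free(a,d)  →  {holds(a,a), linked(a), near(d), on(d), ready(d,d), ready(d,f), ready(f,f)}
3. swap(d)  →  {holds(a,a), holds(d,d), linked(a), on(d), ready(d,d), ready(d,f), ready(f,f)}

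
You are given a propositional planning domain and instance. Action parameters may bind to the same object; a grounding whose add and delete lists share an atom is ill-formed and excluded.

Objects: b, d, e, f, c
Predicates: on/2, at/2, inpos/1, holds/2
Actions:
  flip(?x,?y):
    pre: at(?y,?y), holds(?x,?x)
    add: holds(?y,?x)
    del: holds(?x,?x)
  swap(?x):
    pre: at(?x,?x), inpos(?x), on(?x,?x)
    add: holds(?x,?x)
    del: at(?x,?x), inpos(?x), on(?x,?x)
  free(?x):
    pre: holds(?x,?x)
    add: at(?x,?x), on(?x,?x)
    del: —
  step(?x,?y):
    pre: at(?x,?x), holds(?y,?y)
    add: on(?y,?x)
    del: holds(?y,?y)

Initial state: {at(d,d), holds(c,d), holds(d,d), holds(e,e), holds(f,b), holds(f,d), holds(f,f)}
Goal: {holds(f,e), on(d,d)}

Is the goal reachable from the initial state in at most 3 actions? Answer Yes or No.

1. free(d)  →  {at(d,d), holds(c,d), holds(d,d), holds(e,e), holds(f,b), holds(f,d), holds(f,f), on(d,d)}
2. free(f)  →  {at(d,d), at(f,f), holds(c,d), holds(d,d), holds(e,e), holds(f,b), holds(f,d), holds(f,f), on(d,d), on(f,f)}
3. flip(e,f)  →  {at(d,d), at(f,f), holds(c,d), holds(d,d), holds(f,b), holds(f,d), holds(f,e), holds(f,f), on(d,d), on(f,f)}
optimal plan length = 3; 3 ≤ 3

Yes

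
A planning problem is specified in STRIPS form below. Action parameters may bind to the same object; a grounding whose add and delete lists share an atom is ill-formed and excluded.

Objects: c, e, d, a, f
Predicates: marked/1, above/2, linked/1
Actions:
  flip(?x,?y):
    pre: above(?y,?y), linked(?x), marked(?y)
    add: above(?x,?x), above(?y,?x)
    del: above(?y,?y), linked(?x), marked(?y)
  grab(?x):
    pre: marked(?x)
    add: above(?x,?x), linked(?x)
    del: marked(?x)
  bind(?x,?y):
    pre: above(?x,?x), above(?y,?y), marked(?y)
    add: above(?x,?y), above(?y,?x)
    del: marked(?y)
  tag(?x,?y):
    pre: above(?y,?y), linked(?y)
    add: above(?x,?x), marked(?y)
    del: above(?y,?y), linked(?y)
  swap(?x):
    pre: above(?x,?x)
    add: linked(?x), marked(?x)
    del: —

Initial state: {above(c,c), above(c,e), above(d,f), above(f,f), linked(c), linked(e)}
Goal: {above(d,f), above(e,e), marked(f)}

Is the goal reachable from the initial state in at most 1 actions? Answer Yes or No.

No

1. tag(e,c)  →  {above(c,e), above(d,f), above(e,e), above(f,f), linked(e), marked(c)}
2. swap(f)  →  {above(c,e), above(d,f), above(e,e), above(f,f), linked(e), linked(f), marked(c), marked(f)}
optimal plan length = 2; 2 > 1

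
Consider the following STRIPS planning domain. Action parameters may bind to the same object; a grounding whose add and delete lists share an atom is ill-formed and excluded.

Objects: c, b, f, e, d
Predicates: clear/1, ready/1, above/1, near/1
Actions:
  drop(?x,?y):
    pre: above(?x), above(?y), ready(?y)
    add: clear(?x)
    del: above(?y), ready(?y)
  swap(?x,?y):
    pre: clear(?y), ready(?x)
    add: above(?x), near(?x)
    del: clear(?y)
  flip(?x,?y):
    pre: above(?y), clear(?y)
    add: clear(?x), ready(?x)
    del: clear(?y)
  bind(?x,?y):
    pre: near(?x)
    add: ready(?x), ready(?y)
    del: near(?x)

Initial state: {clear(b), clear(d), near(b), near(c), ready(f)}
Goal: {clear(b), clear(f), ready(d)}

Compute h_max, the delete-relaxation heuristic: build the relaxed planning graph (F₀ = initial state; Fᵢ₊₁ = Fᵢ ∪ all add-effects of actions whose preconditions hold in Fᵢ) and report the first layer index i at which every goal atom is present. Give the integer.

F0 = init (5 atoms)
F1 = F0 ∪ {above(f), near(f), ready(b), ready(c), ready(d), ready(e)}  (11 atoms)
F2 = F1 ∪ {above(b), above(c), above(d), above(e), clear(f), near(d), near(e)}  (18 atoms)
goal ⊆ F2  ⇒  h_max = 2

2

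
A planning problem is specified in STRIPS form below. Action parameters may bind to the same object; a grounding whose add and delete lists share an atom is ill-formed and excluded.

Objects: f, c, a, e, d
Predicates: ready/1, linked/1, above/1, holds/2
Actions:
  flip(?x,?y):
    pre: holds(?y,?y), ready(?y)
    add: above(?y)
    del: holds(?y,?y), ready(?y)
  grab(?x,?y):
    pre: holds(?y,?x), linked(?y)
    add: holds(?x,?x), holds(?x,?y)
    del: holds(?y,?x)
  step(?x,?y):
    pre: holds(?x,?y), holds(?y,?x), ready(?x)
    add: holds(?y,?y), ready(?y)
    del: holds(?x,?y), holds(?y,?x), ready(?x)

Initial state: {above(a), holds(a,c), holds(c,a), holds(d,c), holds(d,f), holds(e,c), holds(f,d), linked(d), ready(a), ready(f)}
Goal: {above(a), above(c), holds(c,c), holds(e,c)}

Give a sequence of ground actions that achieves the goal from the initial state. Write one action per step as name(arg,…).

step(a,c); flip(f,c); grab(c,d)

1. step(a,c)  →  {above(a), holds(c,c), holds(d,c), holds(d,f), holds(e,c), holds(f,d), linked(d), ready(c), ready(f)}
2. flip(f,c)  →  {above(a), above(c), holds(d,c), holds(d,f), holds(e,c), holds(f,d), linked(d), ready(f)}
3. grab(c,d)  →  {above(a), above(c), holds(c,c), holds(c,d), holds(d,f), holds(e,c), holds(f,d), linked(d), ready(f)}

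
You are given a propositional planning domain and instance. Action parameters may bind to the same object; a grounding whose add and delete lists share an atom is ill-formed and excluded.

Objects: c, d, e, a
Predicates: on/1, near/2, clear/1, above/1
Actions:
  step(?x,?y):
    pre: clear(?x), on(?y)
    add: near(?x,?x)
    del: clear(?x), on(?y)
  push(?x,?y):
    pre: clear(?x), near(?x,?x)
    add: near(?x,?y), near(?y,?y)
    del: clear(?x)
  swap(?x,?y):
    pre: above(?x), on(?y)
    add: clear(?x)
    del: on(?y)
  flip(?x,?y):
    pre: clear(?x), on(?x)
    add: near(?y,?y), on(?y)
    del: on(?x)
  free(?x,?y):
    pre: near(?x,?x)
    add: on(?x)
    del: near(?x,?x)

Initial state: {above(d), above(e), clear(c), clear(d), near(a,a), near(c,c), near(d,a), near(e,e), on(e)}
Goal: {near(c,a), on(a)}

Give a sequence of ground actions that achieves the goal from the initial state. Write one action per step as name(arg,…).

1. push(c,a)  →  {above(d), above(e), clear(d), near(a,a), near(c,a), near(c,c), near(d,a), near(e,e), on(e)}
2. free(a,c)  →  {above(d), above(e), clear(d), near(c,a), near(c,c), near(d,a), near(e,e), on(a), on(e)}

push(c,a); free(a,c)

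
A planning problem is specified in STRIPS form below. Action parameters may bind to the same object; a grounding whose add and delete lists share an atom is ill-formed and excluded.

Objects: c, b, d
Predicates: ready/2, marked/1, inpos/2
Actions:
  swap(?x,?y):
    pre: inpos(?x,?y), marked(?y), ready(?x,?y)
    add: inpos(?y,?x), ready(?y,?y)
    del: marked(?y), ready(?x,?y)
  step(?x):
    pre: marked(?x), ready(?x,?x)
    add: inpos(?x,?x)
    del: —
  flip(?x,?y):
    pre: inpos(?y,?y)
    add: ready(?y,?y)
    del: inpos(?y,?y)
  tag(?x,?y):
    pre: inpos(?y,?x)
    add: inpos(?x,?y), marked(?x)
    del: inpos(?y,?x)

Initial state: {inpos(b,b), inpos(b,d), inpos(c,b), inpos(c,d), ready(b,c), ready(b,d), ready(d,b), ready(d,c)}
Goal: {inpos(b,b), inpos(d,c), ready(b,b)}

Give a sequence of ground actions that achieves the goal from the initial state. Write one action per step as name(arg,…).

1. flip(c,b)  →  {inpos(b,d), inpos(c,b), inpos(c,d), ready(b,b), ready(b,c), ready(b,d), ready(d,b), ready(d,c)}
2. tag(b,c)  →  {inpos(b,c), inpos(b,d), inpos(c,d), marked(b), ready(b,b), ready(b,c), ready(b,d), ready(d,b), ready(d,c)}
3. step(b)  →  {inpos(b,b), inpos(b,c), inpos(b,d), inpos(c,d), marked(b), ready(b,b), ready(b,c), ready(b,d), ready(d,b), ready(d,c)}
4. tag(d,c)  →  {inpos(b,b), inpos(b,c), inpos(b,d), inpos(d,c), marked(b), marked(d), ready(b,b), ready(b,c), ready(b,d), ready(d,b), ready(d,c)}

flip(c,b); tag(b,c); step(b); tag(d,c)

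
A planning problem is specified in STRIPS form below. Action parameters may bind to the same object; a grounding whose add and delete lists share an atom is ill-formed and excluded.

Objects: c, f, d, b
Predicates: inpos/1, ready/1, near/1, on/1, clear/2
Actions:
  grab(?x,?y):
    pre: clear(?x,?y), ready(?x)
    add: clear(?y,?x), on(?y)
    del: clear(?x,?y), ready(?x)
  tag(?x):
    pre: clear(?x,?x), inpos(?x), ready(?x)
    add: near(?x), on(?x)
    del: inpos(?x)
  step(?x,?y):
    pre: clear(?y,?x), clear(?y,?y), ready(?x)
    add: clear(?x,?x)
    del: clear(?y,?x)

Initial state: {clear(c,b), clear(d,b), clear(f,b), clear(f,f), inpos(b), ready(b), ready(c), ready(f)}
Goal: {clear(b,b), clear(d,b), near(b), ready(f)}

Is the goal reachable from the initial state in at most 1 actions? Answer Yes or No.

No

1. step(b,f)  →  {clear(b,b), clear(c,b), clear(d,b), clear(f,f), inpos(b), ready(b), ready(c), ready(f)}
2. tag(b)  →  {clear(b,b), clear(c,b), clear(d,b), clear(f,f), near(b), on(b), ready(b), ready(c), ready(f)}
optimal plan length = 2; 2 > 1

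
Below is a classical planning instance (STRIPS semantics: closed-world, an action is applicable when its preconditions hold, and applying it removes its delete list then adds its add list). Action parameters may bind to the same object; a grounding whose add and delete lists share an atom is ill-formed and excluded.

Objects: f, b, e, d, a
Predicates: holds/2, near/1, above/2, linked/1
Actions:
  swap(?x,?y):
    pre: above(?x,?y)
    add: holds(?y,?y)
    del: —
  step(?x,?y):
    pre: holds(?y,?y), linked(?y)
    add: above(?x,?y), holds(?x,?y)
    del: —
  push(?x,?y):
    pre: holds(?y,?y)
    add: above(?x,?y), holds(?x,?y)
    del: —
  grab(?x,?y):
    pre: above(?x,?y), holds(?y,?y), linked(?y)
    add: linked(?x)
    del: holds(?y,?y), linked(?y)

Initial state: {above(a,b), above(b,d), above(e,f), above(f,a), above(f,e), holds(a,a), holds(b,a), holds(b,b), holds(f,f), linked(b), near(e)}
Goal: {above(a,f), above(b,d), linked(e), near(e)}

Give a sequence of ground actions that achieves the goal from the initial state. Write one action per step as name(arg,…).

1. step(e,b)  →  {above(a,b), above(b,d), above(e,b), above(e,f), above(f,a), above(f,e), holds(a,a), holds(b,a), holds(b,b), holds(e,b), holds(f,f), linked(b), near(e)}
2. push(a,f)  →  {above(a,b), above(a,f), above(b,d), above(e,b), above(e,f), above(f,a), above(f,e), holds(a,a), holds(a,f), holds(b,a), holds(b,b), holds(e,b), holds(f,f), linked(b), near(e)}
3. grab(e,b)  →  {above(a,b), above(a,f), above(b,d), above(e,b), above(e,f), above(f,a), above(f,e), holds(a,a), holds(a,f), holds(b,a), holds(e,b), holds(f,f), linked(e), near(e)}

step(e,b); push(a,f); grab(e,b)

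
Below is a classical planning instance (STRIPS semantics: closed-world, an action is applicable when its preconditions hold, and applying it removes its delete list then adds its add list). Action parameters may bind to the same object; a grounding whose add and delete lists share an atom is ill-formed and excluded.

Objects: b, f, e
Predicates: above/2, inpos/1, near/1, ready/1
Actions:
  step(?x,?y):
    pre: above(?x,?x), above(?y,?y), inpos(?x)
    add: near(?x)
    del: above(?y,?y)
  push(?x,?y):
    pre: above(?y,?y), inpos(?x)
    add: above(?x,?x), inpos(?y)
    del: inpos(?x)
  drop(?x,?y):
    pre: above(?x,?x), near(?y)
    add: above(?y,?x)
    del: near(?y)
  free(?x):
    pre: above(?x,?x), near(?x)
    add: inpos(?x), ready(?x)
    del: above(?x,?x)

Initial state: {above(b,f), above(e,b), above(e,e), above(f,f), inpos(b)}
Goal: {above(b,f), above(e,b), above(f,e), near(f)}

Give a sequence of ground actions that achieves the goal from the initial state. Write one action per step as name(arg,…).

push(b,f); step(f,b); drop(e,f); step(f,f)

1. push(b,f)  →  {above(b,b), above(b,f), above(e,b), above(e,e), above(f,f), inpos(f)}
2. step(f,b)  →  {above(b,f), above(e,b), above(e,e), above(f,f), inpos(f), near(f)}
3. drop(e,f)  →  {above(b,f), above(e,b), above(e,e), above(f,e), above(f,f), inpos(f)}
4. step(f,f)  →  {above(b,f), above(e,b), above(e,e), above(f,e), inpos(f), near(f)}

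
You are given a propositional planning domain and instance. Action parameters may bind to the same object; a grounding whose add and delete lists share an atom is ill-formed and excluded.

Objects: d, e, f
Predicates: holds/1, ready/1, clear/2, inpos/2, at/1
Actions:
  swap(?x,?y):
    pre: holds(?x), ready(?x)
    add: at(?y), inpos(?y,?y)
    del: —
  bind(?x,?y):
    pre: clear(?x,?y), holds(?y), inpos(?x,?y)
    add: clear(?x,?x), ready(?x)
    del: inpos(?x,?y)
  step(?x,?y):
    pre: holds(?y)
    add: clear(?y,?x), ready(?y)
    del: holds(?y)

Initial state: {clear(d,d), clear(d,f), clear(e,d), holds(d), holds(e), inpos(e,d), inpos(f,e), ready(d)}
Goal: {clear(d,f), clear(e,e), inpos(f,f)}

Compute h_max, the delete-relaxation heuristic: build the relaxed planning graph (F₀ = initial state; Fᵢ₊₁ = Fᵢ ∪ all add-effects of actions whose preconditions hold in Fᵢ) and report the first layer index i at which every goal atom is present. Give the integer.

1

F0 = init (8 atoms)
F1 = F0 ∪ {at(d), at(e), at(f), clear(d,e), clear(e,e), clear(e,f), inpos(d,d), inpos(e,e), inpos(f,f), ready(e)}  (18 atoms)
goal ⊆ F1  ⇒  h_max = 1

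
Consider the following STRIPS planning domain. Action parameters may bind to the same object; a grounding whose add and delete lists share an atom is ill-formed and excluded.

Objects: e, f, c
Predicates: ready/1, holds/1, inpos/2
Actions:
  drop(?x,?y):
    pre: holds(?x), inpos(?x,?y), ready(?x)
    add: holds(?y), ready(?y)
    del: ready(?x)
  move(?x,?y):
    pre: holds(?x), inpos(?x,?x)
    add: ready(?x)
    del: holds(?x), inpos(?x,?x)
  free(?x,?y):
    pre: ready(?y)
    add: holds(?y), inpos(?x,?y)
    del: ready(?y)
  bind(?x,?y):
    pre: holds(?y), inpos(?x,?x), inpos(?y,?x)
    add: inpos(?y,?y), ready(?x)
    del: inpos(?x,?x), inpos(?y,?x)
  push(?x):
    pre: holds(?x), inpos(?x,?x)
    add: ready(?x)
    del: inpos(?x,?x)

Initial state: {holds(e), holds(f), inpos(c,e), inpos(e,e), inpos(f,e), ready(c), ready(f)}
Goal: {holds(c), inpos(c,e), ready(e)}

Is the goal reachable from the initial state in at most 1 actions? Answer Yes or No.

1. drop(f,e)  →  {holds(e), holds(f), inpos(c,e), inpos(e,e), inpos(f,e), ready(c), ready(e)}
2. free(e,c)  →  {holds(c), holds(e), holds(f), inpos(c,e), inpos(e,c), inpos(e,e), inpos(f,e), ready(e)}
optimal plan length = 2; 2 > 1

No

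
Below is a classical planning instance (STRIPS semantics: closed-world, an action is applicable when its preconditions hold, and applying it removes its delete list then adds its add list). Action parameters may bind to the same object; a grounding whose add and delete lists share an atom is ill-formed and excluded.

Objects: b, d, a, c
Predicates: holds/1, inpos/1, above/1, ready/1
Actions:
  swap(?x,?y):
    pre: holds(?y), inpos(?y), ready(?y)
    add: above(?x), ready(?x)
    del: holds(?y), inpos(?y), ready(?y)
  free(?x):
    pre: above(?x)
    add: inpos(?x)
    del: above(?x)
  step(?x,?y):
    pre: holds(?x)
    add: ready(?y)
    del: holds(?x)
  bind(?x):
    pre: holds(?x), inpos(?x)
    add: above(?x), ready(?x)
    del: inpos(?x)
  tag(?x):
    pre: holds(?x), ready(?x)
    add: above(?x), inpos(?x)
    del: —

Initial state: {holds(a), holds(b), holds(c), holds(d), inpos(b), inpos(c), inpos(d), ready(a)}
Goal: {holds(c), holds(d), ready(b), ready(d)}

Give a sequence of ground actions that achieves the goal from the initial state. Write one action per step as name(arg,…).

1. step(b,b)  →  {holds(a), holds(c), holds(d), inpos(b), inpos(c), inpos(d), ready(a), ready(b)}
2. step(a,d)  →  {holds(c), holds(d), inpos(b), inpos(c), inpos(d), ready(a), ready(b), ready(d)}

step(b,b); step(a,d)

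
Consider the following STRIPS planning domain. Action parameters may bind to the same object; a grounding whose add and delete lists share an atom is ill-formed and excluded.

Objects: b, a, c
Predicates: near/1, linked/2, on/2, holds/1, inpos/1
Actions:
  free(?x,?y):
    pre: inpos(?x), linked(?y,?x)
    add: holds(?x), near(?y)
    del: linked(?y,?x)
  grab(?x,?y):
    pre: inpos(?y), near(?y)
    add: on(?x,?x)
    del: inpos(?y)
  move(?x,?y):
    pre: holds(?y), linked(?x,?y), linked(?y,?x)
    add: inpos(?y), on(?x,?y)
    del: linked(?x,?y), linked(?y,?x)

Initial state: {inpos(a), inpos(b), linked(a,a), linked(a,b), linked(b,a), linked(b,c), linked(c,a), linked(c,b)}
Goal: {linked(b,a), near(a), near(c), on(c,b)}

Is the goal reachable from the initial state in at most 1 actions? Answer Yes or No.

1. free(b,a)  →  {holds(b), inpos(a), inpos(b), linked(a,a), linked(b,a), linked(b,c), linked(c,a), linked(c,b), near(a)}
2. free(a,c)  →  {holds(a), holds(b), inpos(a), inpos(b), linked(a,a), linked(b,a), linked(b,c), linked(c,b), near(a), near(c)}
3. move(c,b)  →  {holds(a), holds(b), inpos(a), inpos(b), linked(a,a), linked(b,a), near(a), near(c), on(c,b)}
optimal plan length = 3; 3 > 1

No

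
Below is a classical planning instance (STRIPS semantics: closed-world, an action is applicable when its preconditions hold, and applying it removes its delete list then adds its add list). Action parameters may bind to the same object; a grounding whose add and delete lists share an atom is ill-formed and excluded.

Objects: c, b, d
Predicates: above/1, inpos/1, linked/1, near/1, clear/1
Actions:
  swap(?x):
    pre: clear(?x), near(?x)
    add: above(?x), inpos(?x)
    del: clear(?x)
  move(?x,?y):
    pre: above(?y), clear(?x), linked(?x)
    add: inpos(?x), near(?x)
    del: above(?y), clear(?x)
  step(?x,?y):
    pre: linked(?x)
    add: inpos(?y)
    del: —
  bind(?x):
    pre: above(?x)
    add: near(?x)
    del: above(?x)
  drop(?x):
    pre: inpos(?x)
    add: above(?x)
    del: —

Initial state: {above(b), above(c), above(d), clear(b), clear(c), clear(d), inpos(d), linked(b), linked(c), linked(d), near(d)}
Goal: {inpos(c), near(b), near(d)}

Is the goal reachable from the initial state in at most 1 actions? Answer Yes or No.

No

1. move(c,c)  →  {above(b), above(d), clear(b), clear(d), inpos(c), inpos(d), linked(b), linked(c), linked(d), near(c), near(d)}
2. move(b,b)  →  {above(d), clear(d), inpos(b), inpos(c), inpos(d), linked(b), linked(c), linked(d), near(b), near(c), near(d)}
optimal plan length = 2; 2 > 1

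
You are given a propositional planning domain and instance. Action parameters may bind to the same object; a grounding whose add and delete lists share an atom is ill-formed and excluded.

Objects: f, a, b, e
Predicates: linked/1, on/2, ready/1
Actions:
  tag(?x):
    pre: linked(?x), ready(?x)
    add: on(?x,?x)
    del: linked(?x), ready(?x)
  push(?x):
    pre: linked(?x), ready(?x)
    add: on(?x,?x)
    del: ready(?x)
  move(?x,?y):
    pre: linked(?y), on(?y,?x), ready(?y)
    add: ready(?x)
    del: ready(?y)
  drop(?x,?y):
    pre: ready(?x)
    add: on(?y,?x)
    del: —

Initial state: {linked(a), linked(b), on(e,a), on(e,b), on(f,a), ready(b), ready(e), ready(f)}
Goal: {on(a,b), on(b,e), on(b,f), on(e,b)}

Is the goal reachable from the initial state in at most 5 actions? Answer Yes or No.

1. drop(f,b)  →  {linked(a), linked(b), on(b,f), on(e,a), on(e,b), on(f,a), ready(b), ready(e), ready(f)}
2. drop(b,a)  →  {linked(a), linked(b), on(a,b), on(b,f), on(e,a), on(e,b), on(f,a), ready(b), ready(e), ready(f)}
3. drop(e,b)  →  {linked(a), linked(b), on(a,b), on(b,e), on(b,f), on(e,a), on(e,b), on(f,a), ready(b), ready(e), ready(f)}
optimal plan length = 3; 3 ≤ 5

Yes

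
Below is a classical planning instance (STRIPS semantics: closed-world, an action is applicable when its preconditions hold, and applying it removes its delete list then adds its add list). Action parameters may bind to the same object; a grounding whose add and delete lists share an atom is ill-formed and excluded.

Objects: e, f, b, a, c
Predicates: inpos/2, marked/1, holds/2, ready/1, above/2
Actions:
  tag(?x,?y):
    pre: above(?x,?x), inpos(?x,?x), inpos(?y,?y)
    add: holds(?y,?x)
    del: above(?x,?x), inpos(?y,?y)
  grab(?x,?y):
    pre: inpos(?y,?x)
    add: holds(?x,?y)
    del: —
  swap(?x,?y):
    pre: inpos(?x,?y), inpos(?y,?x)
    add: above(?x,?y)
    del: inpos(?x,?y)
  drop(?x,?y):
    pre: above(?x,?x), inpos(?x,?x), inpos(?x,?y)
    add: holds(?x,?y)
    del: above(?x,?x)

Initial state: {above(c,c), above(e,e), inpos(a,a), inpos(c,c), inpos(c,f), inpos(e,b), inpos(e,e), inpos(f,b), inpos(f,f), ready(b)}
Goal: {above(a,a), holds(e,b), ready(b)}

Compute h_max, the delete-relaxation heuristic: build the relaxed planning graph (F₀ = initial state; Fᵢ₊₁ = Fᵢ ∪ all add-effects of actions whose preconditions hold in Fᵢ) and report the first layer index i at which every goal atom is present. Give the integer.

1

F0 = init (10 atoms)
F1 = F0 ∪ {above(a,a), above(f,f), holds(a,a), holds(a,c), holds(a,e), holds(b,e), holds(b,f), holds(c,c), holds(c,e), holds(c,f), holds(e,b), holds(e,c), holds(e,e), holds(f,c), holds(f,e), holds(f,f)}  (26 atoms)
goal ⊆ F1  ⇒  h_max = 1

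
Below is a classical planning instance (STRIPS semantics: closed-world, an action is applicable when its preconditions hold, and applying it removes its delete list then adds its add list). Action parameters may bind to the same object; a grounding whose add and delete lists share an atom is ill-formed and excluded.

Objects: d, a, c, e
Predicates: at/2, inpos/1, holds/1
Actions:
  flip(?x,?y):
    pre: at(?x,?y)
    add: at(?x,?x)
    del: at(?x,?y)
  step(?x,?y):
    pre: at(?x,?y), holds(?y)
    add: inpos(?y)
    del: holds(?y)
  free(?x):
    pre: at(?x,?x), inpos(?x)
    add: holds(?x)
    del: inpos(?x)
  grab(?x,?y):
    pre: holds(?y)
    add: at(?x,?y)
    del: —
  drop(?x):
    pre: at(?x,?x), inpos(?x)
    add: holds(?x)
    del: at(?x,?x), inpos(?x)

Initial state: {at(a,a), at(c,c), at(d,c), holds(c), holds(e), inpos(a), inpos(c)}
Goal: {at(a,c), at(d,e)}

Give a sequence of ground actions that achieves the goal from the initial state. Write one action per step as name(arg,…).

grab(d,e); grab(a,c)

1. grab(d,e)  →  {at(a,a), at(c,c), at(d,c), at(d,e), holds(c), holds(e), inpos(a), inpos(c)}
2. grab(a,c)  →  {at(a,a), at(a,c), at(c,c), at(d,c), at(d,e), holds(c), holds(e), inpos(a), inpos(c)}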